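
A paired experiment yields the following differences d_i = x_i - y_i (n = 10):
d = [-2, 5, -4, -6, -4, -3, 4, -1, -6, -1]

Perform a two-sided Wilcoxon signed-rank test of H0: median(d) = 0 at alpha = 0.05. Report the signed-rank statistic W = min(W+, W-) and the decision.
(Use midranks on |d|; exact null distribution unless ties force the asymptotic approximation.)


Step 1: Drop any zero differences (none here) and take |d_i|.
|d| = [2, 5, 4, 6, 4, 3, 4, 1, 6, 1]
Step 2: Midrank |d_i| (ties get averaged ranks).
ranks: |2|->3, |5|->8, |4|->6, |6|->9.5, |4|->6, |3|->4, |4|->6, |1|->1.5, |6|->9.5, |1|->1.5
Step 3: Attach original signs; sum ranks with positive sign and with negative sign.
W+ = 8 + 6 = 14
W- = 3 + 6 + 9.5 + 6 + 4 + 1.5 + 9.5 + 1.5 = 41
(Check: W+ + W- = 55 should equal n(n+1)/2 = 55.)
Step 4: Test statistic W = min(W+, W-) = 14.
Step 5: Ties in |d|, so use the tie-corrected normal approximation.
        E[W] = n(n+1)/4 = 10*11/4 = 27.5.
        Tie groups: |d|=1 (t=2), |d|=4 (t=3), |d|=6 (t=2); sum(t^3 - t) = 36.
        Var[W] = n(n+1)(2n+1)/24 - sum(t^3-t)/48 = 2310/24 - 36/48 = 95.5.
        z = (W - E[W]) / sqrt(Var[W]) = (14 - 27.5) / 9.7724 = -1.3814.
        Two-sided p = 2*Phi(z) = 0.167144.
Step 6: alpha = 0.05. fail to reject H0.

W+ = 14, W- = 41, W = min = 14, p = 0.167144, fail to reject H0.


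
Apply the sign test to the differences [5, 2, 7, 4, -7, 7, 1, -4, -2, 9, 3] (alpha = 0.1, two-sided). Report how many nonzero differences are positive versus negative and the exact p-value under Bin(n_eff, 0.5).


Step 1: Discard zero differences. Original n = 11; n_eff = number of nonzero differences = 11.
Nonzero differences (with sign): +5, +2, +7, +4, -7, +7, +1, -4, -2, +9, +3
Step 2: Count signs: positive = 8, negative = 3.
Step 3: Under H0: P(positive) = 0.5, so the number of positives S ~ Bin(11, 0.5).
Step 4: Two-sided exact p-value = sum of Bin(11,0.5) probabilities at or below the observed probability = 0.226562.
Step 5: alpha = 0.1. fail to reject H0.

n_eff = 11, pos = 8, neg = 3, p = 0.226562, fail to reject H0.


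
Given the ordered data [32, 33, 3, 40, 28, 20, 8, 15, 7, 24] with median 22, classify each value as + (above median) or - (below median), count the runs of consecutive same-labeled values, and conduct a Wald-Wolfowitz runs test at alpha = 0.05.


Step 1: Compute median = 22; label A = above, B = below.
Labels in order: AABAABBBBA  (n_A = 5, n_B = 5)
Step 2: Count runs R = 5.
Step 3: Under H0 (random ordering), E[R] = 2*n_A*n_B/(n_A+n_B) + 1 = 2*5*5/10 + 1 = 6.0000.
        Var[R] = 2*n_A*n_B*(2*n_A*n_B - n_A - n_B) / ((n_A+n_B)^2 * (n_A+n_B-1)) = 2000/900 = 2.2222.
        SD[R] = 1.4907.
Step 4: Continuity-corrected z = (R + 0.5 - E[R]) / SD[R] = (5 + 0.5 - 6.0000) / 1.4907 = -0.3354.
Step 5: Two-sided p-value via normal approximation = 2*(1 - Phi(|z|)) = 0.737316.
Step 6: alpha = 0.05. fail to reject H0.

R = 5, z = -0.3354, p = 0.737316, fail to reject H0.


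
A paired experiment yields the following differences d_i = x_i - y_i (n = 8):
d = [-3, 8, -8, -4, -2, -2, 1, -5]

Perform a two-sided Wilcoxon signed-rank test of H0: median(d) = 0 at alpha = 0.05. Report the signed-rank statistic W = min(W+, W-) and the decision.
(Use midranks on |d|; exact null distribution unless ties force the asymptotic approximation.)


Step 1: Drop any zero differences (none here) and take |d_i|.
|d| = [3, 8, 8, 4, 2, 2, 1, 5]
Step 2: Midrank |d_i| (ties get averaged ranks).
ranks: |3|->4, |8|->7.5, |8|->7.5, |4|->5, |2|->2.5, |2|->2.5, |1|->1, |5|->6
Step 3: Attach original signs; sum ranks with positive sign and with negative sign.
W+ = 7.5 + 1 = 8.5
W- = 4 + 7.5 + 5 + 2.5 + 2.5 + 6 = 27.5
(Check: W+ + W- = 36 should equal n(n+1)/2 = 36.)
Step 4: Test statistic W = min(W+, W-) = 8.5.
Step 5: Ties in |d|, so use the tie-corrected normal approximation.
        E[W] = n(n+1)/4 = 8*9/4 = 18.
        Tie groups: |d|=2 (t=2), |d|=8 (t=2); sum(t^3 - t) = 12.
        Var[W] = n(n+1)(2n+1)/24 - sum(t^3-t)/48 = 1224/24 - 12/48 = 50.75.
        z = (W - E[W]) / sqrt(Var[W]) = (8.5 - 18) / 7.1239 = -1.3335.
        Two-sided p = 2*Phi(z) = 0.182355.
Step 6: alpha = 0.05. fail to reject H0.

W+ = 8.5, W- = 27.5, W = min = 8.5, p = 0.182355, fail to reject H0.


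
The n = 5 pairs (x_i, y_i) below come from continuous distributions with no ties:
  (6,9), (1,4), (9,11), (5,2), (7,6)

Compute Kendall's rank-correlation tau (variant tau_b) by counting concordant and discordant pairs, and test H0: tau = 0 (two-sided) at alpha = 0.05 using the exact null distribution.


Step 1: Enumerate the 10 unordered pairs (i,j) with i<j and classify each by sign(x_j-x_i) * sign(y_j-y_i).
  (1,2):dx=-5,dy=-5->C; (1,3):dx=+3,dy=+2->C; (1,4):dx=-1,dy=-7->C; (1,5):dx=+1,dy=-3->D
  (2,3):dx=+8,dy=+7->C; (2,4):dx=+4,dy=-2->D; (2,5):dx=+6,dy=+2->C; (3,4):dx=-4,dy=-9->C
  (3,5):dx=-2,dy=-5->C; (4,5):dx=+2,dy=+4->C
Step 2: C = 8, D = 2, total pairs = 10.
Step 3: tau = (C - D)/(n(n-1)/2) = (8 - 2)/10 = 0.600000.
Step 4: Exact two-sided p-value (enumerate n! = 120 permutations of y under H0): p = 0.233333.
Step 5: alpha = 0.05. fail to reject H0.

tau_b = 0.6000 (C=8, D=2), p = 0.233333, fail to reject H0.


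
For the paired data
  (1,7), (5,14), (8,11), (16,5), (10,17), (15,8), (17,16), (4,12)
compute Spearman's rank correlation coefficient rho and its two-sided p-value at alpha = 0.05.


Step 1: Rank x and y separately (midranks; no ties here).
rank(x): 1->1, 5->3, 8->4, 16->7, 10->5, 15->6, 17->8, 4->2
rank(y): 7->2, 14->6, 11->4, 5->1, 17->8, 8->3, 16->7, 12->5
Step 2: d_i = R_x(i) - R_y(i); compute d_i^2.
  (1-2)^2=1, (3-6)^2=9, (4-4)^2=0, (7-1)^2=36, (5-8)^2=9, (6-3)^2=9, (8-7)^2=1, (2-5)^2=9
sum(d^2) = 74.
Step 3: rho = 1 - 6*74 / (8*(8^2 - 1)) = 1 - 444/504 = 0.119048.
Step 4: Under H0, t = rho * sqrt((n-2)/(1-rho^2)) = 0.2937 ~ t(6).
Step 5: Two-sided p-value from the t-distribution with 6 df = 0.778886.
Step 6: alpha = 0.05. fail to reject H0.

rho = 0.1190, p = 0.778886, fail to reject H0 at alpha = 0.05.


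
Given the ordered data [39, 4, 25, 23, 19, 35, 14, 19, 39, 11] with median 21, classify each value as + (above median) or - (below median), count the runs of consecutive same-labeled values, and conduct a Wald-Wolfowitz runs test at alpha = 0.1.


Step 1: Compute median = 21; label A = above, B = below.
Labels in order: ABAABABBAB  (n_A = 5, n_B = 5)
Step 2: Count runs R = 8.
Step 3: Under H0 (random ordering), E[R] = 2*n_A*n_B/(n_A+n_B) + 1 = 2*5*5/10 + 1 = 6.0000.
        Var[R] = 2*n_A*n_B*(2*n_A*n_B - n_A - n_B) / ((n_A+n_B)^2 * (n_A+n_B-1)) = 2000/900 = 2.2222.
        SD[R] = 1.4907.
Step 4: Continuity-corrected z = (R - 0.5 - E[R]) / SD[R] = (8 - 0.5 - 6.0000) / 1.4907 = 1.0062.
Step 5: Two-sided p-value via normal approximation = 2*(1 - Phi(|z|)) = 0.314305.
Step 6: alpha = 0.1. fail to reject H0.

R = 8, z = 1.0062, p = 0.314305, fail to reject H0.


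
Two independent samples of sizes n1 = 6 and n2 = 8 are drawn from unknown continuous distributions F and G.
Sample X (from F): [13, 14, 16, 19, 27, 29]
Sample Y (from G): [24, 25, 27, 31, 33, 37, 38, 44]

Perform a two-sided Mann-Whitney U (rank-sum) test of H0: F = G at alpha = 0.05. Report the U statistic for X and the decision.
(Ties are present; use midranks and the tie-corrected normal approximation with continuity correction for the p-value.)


Step 1: Combine and sort all 14 observations; assign midranks.
sorted (value, group): (13,X), (14,X), (16,X), (19,X), (24,Y), (25,Y), (27,X), (27,Y), (29,X), (31,Y), (33,Y), (37,Y), (38,Y), (44,Y)
ranks: 13->1, 14->2, 16->3, 19->4, 24->5, 25->6, 27->7.5, 27->7.5, 29->9, 31->10, 33->11, 37->12, 38->13, 44->14
Step 2: Rank sum for X: R1 = 1 + 2 + 3 + 4 + 7.5 + 9 = 26.5.
Step 3: U_X = R1 - n1(n1+1)/2 = 26.5 - 6*7/2 = 26.5 - 21 = 5.5.
       U_Y = n1*n2 - U_X = 48 - 5.5 = 42.5.
Step 4: Ties are present, so use the tie-corrected normal approximation (with continuity correction) for the p-value.
Step 5: p-value = 0.020000; compare to alpha = 0.05. reject H0.

U_X = 5.5, p = 0.020000, reject H0 at alpha = 0.05.


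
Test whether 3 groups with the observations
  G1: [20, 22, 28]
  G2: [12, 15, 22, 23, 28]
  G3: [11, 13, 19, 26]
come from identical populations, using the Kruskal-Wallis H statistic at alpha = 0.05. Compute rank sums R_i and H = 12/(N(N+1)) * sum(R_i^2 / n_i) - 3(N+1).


Step 1: Combine all N = 12 observations and assign midranks.
sorted (value, group, rank): (11,G3,1), (12,G2,2), (13,G3,3), (15,G2,4), (19,G3,5), (20,G1,6), (22,G1,7.5), (22,G2,7.5), (23,G2,9), (26,G3,10), (28,G1,11.5), (28,G2,11.5)
Step 2: Sum ranks within each group.
R_1 = 25 (n_1 = 3)
R_2 = 34 (n_2 = 5)
R_3 = 19 (n_3 = 4)
Step 3: H = 12/(N(N+1)) * sum(R_i^2/n_i) - 3(N+1)
     = 12/(12*13) * (25^2/3 + 34^2/5 + 19^2/4) - 3*13
     = 0.076923 * 529.783 - 39
     = 1.752564.
Step 4: Ties present; correction factor C = 1 - 12/(12^3 - 12) = 0.993007. Corrected H = 1.752564 / 0.993007 = 1.764906.
Step 5: Under H0, H ~ chi^2(2); p-value = 0.413767.
Step 6: alpha = 0.05. fail to reject H0.

H = 1.7649, df = 2, p = 0.413767, fail to reject H0.


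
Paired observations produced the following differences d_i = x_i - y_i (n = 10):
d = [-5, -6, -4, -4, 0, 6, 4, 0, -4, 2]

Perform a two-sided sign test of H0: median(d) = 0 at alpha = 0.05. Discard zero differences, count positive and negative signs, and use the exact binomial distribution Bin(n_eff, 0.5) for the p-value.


Step 1: Discard zero differences. Original n = 10; n_eff = number of nonzero differences = 8.
Nonzero differences (with sign): -5, -6, -4, -4, +6, +4, -4, +2
Step 2: Count signs: positive = 3, negative = 5.
Step 3: Under H0: P(positive) = 0.5, so the number of positives S ~ Bin(8, 0.5).
Step 4: Two-sided exact p-value = sum of Bin(8,0.5) probabilities at or below the observed probability = 0.726562.
Step 5: alpha = 0.05. fail to reject H0.

n_eff = 8, pos = 3, neg = 5, p = 0.726562, fail to reject H0.


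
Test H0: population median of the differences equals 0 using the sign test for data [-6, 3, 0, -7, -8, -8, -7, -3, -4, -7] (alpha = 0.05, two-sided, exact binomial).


Step 1: Discard zero differences. Original n = 10; n_eff = number of nonzero differences = 9.
Nonzero differences (with sign): -6, +3, -7, -8, -8, -7, -3, -4, -7
Step 2: Count signs: positive = 1, negative = 8.
Step 3: Under H0: P(positive) = 0.5, so the number of positives S ~ Bin(9, 0.5).
Step 4: Two-sided exact p-value = sum of Bin(9,0.5) probabilities at or below the observed probability = 0.039062.
Step 5: alpha = 0.05. reject H0.

n_eff = 9, pos = 1, neg = 8, p = 0.039062, reject H0.


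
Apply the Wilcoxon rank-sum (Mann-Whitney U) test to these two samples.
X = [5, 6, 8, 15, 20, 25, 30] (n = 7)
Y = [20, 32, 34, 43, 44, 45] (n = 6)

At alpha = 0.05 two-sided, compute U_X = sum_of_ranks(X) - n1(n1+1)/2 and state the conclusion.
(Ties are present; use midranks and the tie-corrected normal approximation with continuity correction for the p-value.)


Step 1: Combine and sort all 13 observations; assign midranks.
sorted (value, group): (5,X), (6,X), (8,X), (15,X), (20,X), (20,Y), (25,X), (30,X), (32,Y), (34,Y), (43,Y), (44,Y), (45,Y)
ranks: 5->1, 6->2, 8->3, 15->4, 20->5.5, 20->5.5, 25->7, 30->8, 32->9, 34->10, 43->11, 44->12, 45->13
Step 2: Rank sum for X: R1 = 1 + 2 + 3 + 4 + 5.5 + 7 + 8 = 30.5.
Step 3: U_X = R1 - n1(n1+1)/2 = 30.5 - 7*8/2 = 30.5 - 28 = 2.5.
       U_Y = n1*n2 - U_X = 42 - 2.5 = 39.5.
Step 4: Ties are present, so use the tie-corrected normal approximation (with continuity correction) for the p-value.
Step 5: p-value = 0.010025; compare to alpha = 0.05. reject H0.

U_X = 2.5, p = 0.010025, reject H0 at alpha = 0.05.


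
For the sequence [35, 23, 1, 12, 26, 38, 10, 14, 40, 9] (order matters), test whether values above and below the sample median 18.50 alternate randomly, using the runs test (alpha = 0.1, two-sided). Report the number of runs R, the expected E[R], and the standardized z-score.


Step 1: Compute median = 18.50; label A = above, B = below.
Labels in order: AABBAABBAB  (n_A = 5, n_B = 5)
Step 2: Count runs R = 6.
Step 3: Under H0 (random ordering), E[R] = 2*n_A*n_B/(n_A+n_B) + 1 = 2*5*5/10 + 1 = 6.0000.
        Var[R] = 2*n_A*n_B*(2*n_A*n_B - n_A - n_B) / ((n_A+n_B)^2 * (n_A+n_B-1)) = 2000/900 = 2.2222.
        SD[R] = 1.4907.
Step 4: R = E[R], so z = 0 with no continuity correction.
Step 5: Two-sided p-value via normal approximation = 2*(1 - Phi(|z|)) = 1.000000.
Step 6: alpha = 0.1. fail to reject H0.

R = 6, z = 0.0000, p = 1.000000, fail to reject H0.


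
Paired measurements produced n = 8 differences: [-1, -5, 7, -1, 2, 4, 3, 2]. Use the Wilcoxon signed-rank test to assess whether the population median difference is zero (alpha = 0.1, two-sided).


Step 1: Drop any zero differences (none here) and take |d_i|.
|d| = [1, 5, 7, 1, 2, 4, 3, 2]
Step 2: Midrank |d_i| (ties get averaged ranks).
ranks: |1|->1.5, |5|->7, |7|->8, |1|->1.5, |2|->3.5, |4|->6, |3|->5, |2|->3.5
Step 3: Attach original signs; sum ranks with positive sign and with negative sign.
W+ = 8 + 3.5 + 6 + 5 + 3.5 = 26
W- = 1.5 + 7 + 1.5 = 10
(Check: W+ + W- = 36 should equal n(n+1)/2 = 36.)
Step 4: Test statistic W = min(W+, W-) = 10.
Step 5: Ties in |d|, so use the tie-corrected normal approximation.
        E[W] = n(n+1)/4 = 8*9/4 = 18.
        Tie groups: |d|=1 (t=2), |d|=2 (t=2); sum(t^3 - t) = 12.
        Var[W] = n(n+1)(2n+1)/24 - sum(t^3-t)/48 = 1224/24 - 12/48 = 50.75.
        z = (W - E[W]) / sqrt(Var[W]) = (10 - 18) / 7.1239 = -1.1230.
        Two-sided p = 2*Phi(z) = 0.261446.
Step 6: alpha = 0.1. fail to reject H0.

W+ = 26, W- = 10, W = min = 10, p = 0.261446, fail to reject H0.


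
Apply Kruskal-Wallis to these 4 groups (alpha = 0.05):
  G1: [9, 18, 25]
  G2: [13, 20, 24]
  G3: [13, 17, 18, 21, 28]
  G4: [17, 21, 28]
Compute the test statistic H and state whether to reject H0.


Step 1: Combine all N = 14 observations and assign midranks.
sorted (value, group, rank): (9,G1,1), (13,G2,2.5), (13,G3,2.5), (17,G3,4.5), (17,G4,4.5), (18,G1,6.5), (18,G3,6.5), (20,G2,8), (21,G3,9.5), (21,G4,9.5), (24,G2,11), (25,G1,12), (28,G3,13.5), (28,G4,13.5)
Step 2: Sum ranks within each group.
R_1 = 19.5 (n_1 = 3)
R_2 = 21.5 (n_2 = 3)
R_3 = 36.5 (n_3 = 5)
R_4 = 27.5 (n_4 = 3)
Step 3: H = 12/(N(N+1)) * sum(R_i^2/n_i) - 3(N+1)
     = 12/(14*15) * (19.5^2/3 + 21.5^2/3 + 36.5^2/5 + 27.5^2/3) - 3*15
     = 0.057143 * 799.367 - 45
     = 0.678095.
Step 4: Ties present; correction factor C = 1 - 30/(14^3 - 14) = 0.989011. Corrected H = 0.678095 / 0.989011 = 0.685630.
Step 5: Under H0, H ~ chi^2(3); p-value = 0.876579.
Step 6: alpha = 0.05. fail to reject H0.

H = 0.6856, df = 3, p = 0.876579, fail to reject H0.


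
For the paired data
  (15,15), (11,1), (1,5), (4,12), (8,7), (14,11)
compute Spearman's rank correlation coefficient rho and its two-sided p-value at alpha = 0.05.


Step 1: Rank x and y separately (midranks; no ties here).
rank(x): 15->6, 11->4, 1->1, 4->2, 8->3, 14->5
rank(y): 15->6, 1->1, 5->2, 12->5, 7->3, 11->4
Step 2: d_i = R_x(i) - R_y(i); compute d_i^2.
  (6-6)^2=0, (4-1)^2=9, (1-2)^2=1, (2-5)^2=9, (3-3)^2=0, (5-4)^2=1
sum(d^2) = 20.
Step 3: rho = 1 - 6*20 / (6*(6^2 - 1)) = 1 - 120/210 = 0.428571.
Step 4: Under H0, t = rho * sqrt((n-2)/(1-rho^2)) = 0.9487 ~ t(4).
Step 5: Two-sided p-value from the t-distribution with 4 df = 0.396501.
Step 6: alpha = 0.05. fail to reject H0.

rho = 0.4286, p = 0.396501, fail to reject H0 at alpha = 0.05.


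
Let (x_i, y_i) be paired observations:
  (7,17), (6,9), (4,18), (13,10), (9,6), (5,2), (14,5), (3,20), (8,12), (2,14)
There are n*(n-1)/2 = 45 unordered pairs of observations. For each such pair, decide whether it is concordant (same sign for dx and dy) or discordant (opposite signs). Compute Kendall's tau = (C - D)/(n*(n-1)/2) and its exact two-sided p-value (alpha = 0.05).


Step 1: Enumerate the 45 unordered pairs (i,j) with i<j and classify each by sign(x_j-x_i) * sign(y_j-y_i).
  (1,2):dx=-1,dy=-8->C; (1,3):dx=-3,dy=+1->D; (1,4):dx=+6,dy=-7->D; (1,5):dx=+2,dy=-11->D
  (1,6):dx=-2,dy=-15->C; (1,7):dx=+7,dy=-12->D; (1,8):dx=-4,dy=+3->D; (1,9):dx=+1,dy=-5->D
  (1,10):dx=-5,dy=-3->C; (2,3):dx=-2,dy=+9->D; (2,4):dx=+7,dy=+1->C; (2,5):dx=+3,dy=-3->D
  (2,6):dx=-1,dy=-7->C; (2,7):dx=+8,dy=-4->D; (2,8):dx=-3,dy=+11->D; (2,9):dx=+2,dy=+3->C
  (2,10):dx=-4,dy=+5->D; (3,4):dx=+9,dy=-8->D; (3,5):dx=+5,dy=-12->D; (3,6):dx=+1,dy=-16->D
  (3,7):dx=+10,dy=-13->D; (3,8):dx=-1,dy=+2->D; (3,9):dx=+4,dy=-6->D; (3,10):dx=-2,dy=-4->C
  (4,5):dx=-4,dy=-4->C; (4,6):dx=-8,dy=-8->C; (4,7):dx=+1,dy=-5->D; (4,8):dx=-10,dy=+10->D
  (4,9):dx=-5,dy=+2->D; (4,10):dx=-11,dy=+4->D; (5,6):dx=-4,dy=-4->C; (5,7):dx=+5,dy=-1->D
  (5,8):dx=-6,dy=+14->D; (5,9):dx=-1,dy=+6->D; (5,10):dx=-7,dy=+8->D; (6,7):dx=+9,dy=+3->C
  (6,8):dx=-2,dy=+18->D; (6,9):dx=+3,dy=+10->C; (6,10):dx=-3,dy=+12->D; (7,8):dx=-11,dy=+15->D
  (7,9):dx=-6,dy=+7->D; (7,10):dx=-12,dy=+9->D; (8,9):dx=+5,dy=-8->D; (8,10):dx=-1,dy=-6->C
  (9,10):dx=-6,dy=+2->D
Step 2: C = 13, D = 32, total pairs = 45.
Step 3: tau = (C - D)/(n(n-1)/2) = (13 - 32)/45 = -0.422222.
Step 4: Exact two-sided p-value (enumerate n! = 3628800 permutations of y under H0): p = 0.108313.
Step 5: alpha = 0.05. fail to reject H0.

tau_b = -0.4222 (C=13, D=32), p = 0.108313, fail to reject H0.


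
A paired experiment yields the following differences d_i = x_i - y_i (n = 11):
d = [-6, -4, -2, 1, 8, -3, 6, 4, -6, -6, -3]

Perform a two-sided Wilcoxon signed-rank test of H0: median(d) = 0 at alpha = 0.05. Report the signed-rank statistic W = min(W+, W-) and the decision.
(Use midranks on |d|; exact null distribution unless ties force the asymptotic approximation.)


Step 1: Drop any zero differences (none here) and take |d_i|.
|d| = [6, 4, 2, 1, 8, 3, 6, 4, 6, 6, 3]
Step 2: Midrank |d_i| (ties get averaged ranks).
ranks: |6|->8.5, |4|->5.5, |2|->2, |1|->1, |8|->11, |3|->3.5, |6|->8.5, |4|->5.5, |6|->8.5, |6|->8.5, |3|->3.5
Step 3: Attach original signs; sum ranks with positive sign and with negative sign.
W+ = 1 + 11 + 8.5 + 5.5 = 26
W- = 8.5 + 5.5 + 2 + 3.5 + 8.5 + 8.5 + 3.5 = 40
(Check: W+ + W- = 66 should equal n(n+1)/2 = 66.)
Step 4: Test statistic W = min(W+, W-) = 26.
Step 5: Ties in |d|, so use the tie-corrected normal approximation.
        E[W] = n(n+1)/4 = 11*12/4 = 33.
        Tie groups: |d|=3 (t=2), |d|=4 (t=2), |d|=6 (t=4); sum(t^3 - t) = 72.
        Var[W] = n(n+1)(2n+1)/24 - sum(t^3-t)/48 = 3036/24 - 72/48 = 125.
        z = (W - E[W]) / sqrt(Var[W]) = (26 - 33) / 11.1803 = -0.6261.
        Two-sided p = 2*Phi(z) = 0.531250.
Step 6: alpha = 0.05. fail to reject H0.

W+ = 26, W- = 40, W = min = 26, p = 0.531250, fail to reject H0.


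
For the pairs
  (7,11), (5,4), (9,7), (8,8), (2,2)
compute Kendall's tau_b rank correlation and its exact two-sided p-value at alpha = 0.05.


Step 1: Enumerate the 10 unordered pairs (i,j) with i<j and classify each by sign(x_j-x_i) * sign(y_j-y_i).
  (1,2):dx=-2,dy=-7->C; (1,3):dx=+2,dy=-4->D; (1,4):dx=+1,dy=-3->D; (1,5):dx=-5,dy=-9->C
  (2,3):dx=+4,dy=+3->C; (2,4):dx=+3,dy=+4->C; (2,5):dx=-3,dy=-2->C; (3,4):dx=-1,dy=+1->D
  (3,5):dx=-7,dy=-5->C; (4,5):dx=-6,dy=-6->C
Step 2: C = 7, D = 3, total pairs = 10.
Step 3: tau = (C - D)/(n(n-1)/2) = (7 - 3)/10 = 0.400000.
Step 4: Exact two-sided p-value (enumerate n! = 120 permutations of y under H0): p = 0.483333.
Step 5: alpha = 0.05. fail to reject H0.

tau_b = 0.4000 (C=7, D=3), p = 0.483333, fail to reject H0.


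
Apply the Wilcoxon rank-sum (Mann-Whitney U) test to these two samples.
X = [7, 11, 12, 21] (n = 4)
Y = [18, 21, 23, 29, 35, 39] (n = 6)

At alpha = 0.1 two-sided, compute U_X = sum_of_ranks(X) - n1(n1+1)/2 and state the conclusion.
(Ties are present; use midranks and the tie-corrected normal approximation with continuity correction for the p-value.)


Step 1: Combine and sort all 10 observations; assign midranks.
sorted (value, group): (7,X), (11,X), (12,X), (18,Y), (21,X), (21,Y), (23,Y), (29,Y), (35,Y), (39,Y)
ranks: 7->1, 11->2, 12->3, 18->4, 21->5.5, 21->5.5, 23->7, 29->8, 35->9, 39->10
Step 2: Rank sum for X: R1 = 1 + 2 + 3 + 5.5 = 11.5.
Step 3: U_X = R1 - n1(n1+1)/2 = 11.5 - 4*5/2 = 11.5 - 10 = 1.5.
       U_Y = n1*n2 - U_X = 24 - 1.5 = 22.5.
Step 4: Ties are present, so use the tie-corrected normal approximation (with continuity correction) for the p-value.
Step 5: p-value = 0.032476; compare to alpha = 0.1. reject H0.

U_X = 1.5, p = 0.032476, reject H0 at alpha = 0.1.


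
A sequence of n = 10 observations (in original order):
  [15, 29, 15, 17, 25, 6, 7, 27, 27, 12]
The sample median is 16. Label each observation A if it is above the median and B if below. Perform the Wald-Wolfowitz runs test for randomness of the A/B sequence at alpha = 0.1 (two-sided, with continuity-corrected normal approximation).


Step 1: Compute median = 16; label A = above, B = below.
Labels in order: BABAABBAAB  (n_A = 5, n_B = 5)
Step 2: Count runs R = 7.
Step 3: Under H0 (random ordering), E[R] = 2*n_A*n_B/(n_A+n_B) + 1 = 2*5*5/10 + 1 = 6.0000.
        Var[R] = 2*n_A*n_B*(2*n_A*n_B - n_A - n_B) / ((n_A+n_B)^2 * (n_A+n_B-1)) = 2000/900 = 2.2222.
        SD[R] = 1.4907.
Step 4: Continuity-corrected z = (R - 0.5 - E[R]) / SD[R] = (7 - 0.5 - 6.0000) / 1.4907 = 0.3354.
Step 5: Two-sided p-value via normal approximation = 2*(1 - Phi(|z|)) = 0.737316.
Step 6: alpha = 0.1. fail to reject H0.

R = 7, z = 0.3354, p = 0.737316, fail to reject H0.


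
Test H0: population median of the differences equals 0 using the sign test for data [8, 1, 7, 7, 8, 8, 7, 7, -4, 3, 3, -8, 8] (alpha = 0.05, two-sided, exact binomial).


Step 1: Discard zero differences. Original n = 13; n_eff = number of nonzero differences = 13.
Nonzero differences (with sign): +8, +1, +7, +7, +8, +8, +7, +7, -4, +3, +3, -8, +8
Step 2: Count signs: positive = 11, negative = 2.
Step 3: Under H0: P(positive) = 0.5, so the number of positives S ~ Bin(13, 0.5).
Step 4: Two-sided exact p-value = sum of Bin(13,0.5) probabilities at or below the observed probability = 0.022461.
Step 5: alpha = 0.05. reject H0.

n_eff = 13, pos = 11, neg = 2, p = 0.022461, reject H0.


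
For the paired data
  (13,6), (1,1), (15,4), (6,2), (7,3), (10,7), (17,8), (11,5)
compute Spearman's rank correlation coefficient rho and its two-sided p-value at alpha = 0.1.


Step 1: Rank x and y separately (midranks; no ties here).
rank(x): 13->6, 1->1, 15->7, 6->2, 7->3, 10->4, 17->8, 11->5
rank(y): 6->6, 1->1, 4->4, 2->2, 3->3, 7->7, 8->8, 5->5
Step 2: d_i = R_x(i) - R_y(i); compute d_i^2.
  (6-6)^2=0, (1-1)^2=0, (7-4)^2=9, (2-2)^2=0, (3-3)^2=0, (4-7)^2=9, (8-8)^2=0, (5-5)^2=0
sum(d^2) = 18.
Step 3: rho = 1 - 6*18 / (8*(8^2 - 1)) = 1 - 108/504 = 0.785714.
Step 4: Under H0, t = rho * sqrt((n-2)/(1-rho^2)) = 3.1113 ~ t(6).
Step 5: Two-sided p-value from the t-distribution with 6 df = 0.020815.
Step 6: alpha = 0.1. reject H0.

rho = 0.7857, p = 0.020815, reject H0 at alpha = 0.1.


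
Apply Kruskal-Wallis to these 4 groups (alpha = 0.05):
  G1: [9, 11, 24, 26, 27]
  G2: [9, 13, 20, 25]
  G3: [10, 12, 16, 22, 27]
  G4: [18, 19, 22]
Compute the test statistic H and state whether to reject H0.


Step 1: Combine all N = 17 observations and assign midranks.
sorted (value, group, rank): (9,G1,1.5), (9,G2,1.5), (10,G3,3), (11,G1,4), (12,G3,5), (13,G2,6), (16,G3,7), (18,G4,8), (19,G4,9), (20,G2,10), (22,G3,11.5), (22,G4,11.5), (24,G1,13), (25,G2,14), (26,G1,15), (27,G1,16.5), (27,G3,16.5)
Step 2: Sum ranks within each group.
R_1 = 50 (n_1 = 5)
R_2 = 31.5 (n_2 = 4)
R_3 = 43 (n_3 = 5)
R_4 = 28.5 (n_4 = 3)
Step 3: H = 12/(N(N+1)) * sum(R_i^2/n_i) - 3(N+1)
     = 12/(17*18) * (50^2/5 + 31.5^2/4 + 43^2/5 + 28.5^2/3) - 3*18
     = 0.039216 * 1388.61 - 54
     = 0.455392.
Step 4: Ties present; correction factor C = 1 - 18/(17^3 - 17) = 0.996324. Corrected H = 0.455392 / 0.996324 = 0.457073.
Step 5: Under H0, H ~ chi^2(3); p-value = 0.928216.
Step 6: alpha = 0.05. fail to reject H0.

H = 0.4571, df = 3, p = 0.928216, fail to reject H0.


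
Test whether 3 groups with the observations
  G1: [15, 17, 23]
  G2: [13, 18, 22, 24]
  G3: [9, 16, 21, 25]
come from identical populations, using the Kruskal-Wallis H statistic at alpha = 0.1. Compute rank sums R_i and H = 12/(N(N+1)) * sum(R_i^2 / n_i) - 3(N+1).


Step 1: Combine all N = 11 observations and assign midranks.
sorted (value, group, rank): (9,G3,1), (13,G2,2), (15,G1,3), (16,G3,4), (17,G1,5), (18,G2,6), (21,G3,7), (22,G2,8), (23,G1,9), (24,G2,10), (25,G3,11)
Step 2: Sum ranks within each group.
R_1 = 17 (n_1 = 3)
R_2 = 26 (n_2 = 4)
R_3 = 23 (n_3 = 4)
Step 3: H = 12/(N(N+1)) * sum(R_i^2/n_i) - 3(N+1)
     = 12/(11*12) * (17^2/3 + 26^2/4 + 23^2/4) - 3*12
     = 0.090909 * 397.583 - 36
     = 0.143939.
Step 4: No ties, so H is used without correction.
Step 5: Under H0, H ~ chi^2(2); p-value = 0.930559.
Step 6: alpha = 0.1. fail to reject H0.

H = 0.1439, df = 2, p = 0.930559, fail to reject H0.


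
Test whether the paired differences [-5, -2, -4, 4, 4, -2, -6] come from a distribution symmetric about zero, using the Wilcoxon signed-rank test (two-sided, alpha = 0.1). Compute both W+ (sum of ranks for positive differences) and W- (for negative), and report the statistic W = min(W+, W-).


Step 1: Drop any zero differences (none here) and take |d_i|.
|d| = [5, 2, 4, 4, 4, 2, 6]
Step 2: Midrank |d_i| (ties get averaged ranks).
ranks: |5|->6, |2|->1.5, |4|->4, |4|->4, |4|->4, |2|->1.5, |6|->7
Step 3: Attach original signs; sum ranks with positive sign and with negative sign.
W+ = 4 + 4 = 8
W- = 6 + 1.5 + 4 + 1.5 + 7 = 20
(Check: W+ + W- = 28 should equal n(n+1)/2 = 28.)
Step 4: Test statistic W = min(W+, W-) = 8.
Step 5: Ties in |d|, so use the tie-corrected normal approximation.
        E[W] = n(n+1)/4 = 7*8/4 = 14.
        Tie groups: |d|=2 (t=2), |d|=4 (t=3); sum(t^3 - t) = 30.
        Var[W] = n(n+1)(2n+1)/24 - sum(t^3-t)/48 = 840/24 - 30/48 = 34.375.
        z = (W - E[W]) / sqrt(Var[W]) = (8 - 14) / 5.8630 = -1.0234.
        Two-sided p = 2*Phi(z) = 0.306136.
Step 6: alpha = 0.1. fail to reject H0.

W+ = 8, W- = 20, W = min = 8, p = 0.306136, fail to reject H0.


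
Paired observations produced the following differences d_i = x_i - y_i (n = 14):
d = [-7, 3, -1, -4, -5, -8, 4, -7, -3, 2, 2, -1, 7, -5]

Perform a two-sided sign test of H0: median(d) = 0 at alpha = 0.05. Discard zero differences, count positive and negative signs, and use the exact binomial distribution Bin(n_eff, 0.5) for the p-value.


Step 1: Discard zero differences. Original n = 14; n_eff = number of nonzero differences = 14.
Nonzero differences (with sign): -7, +3, -1, -4, -5, -8, +4, -7, -3, +2, +2, -1, +7, -5
Step 2: Count signs: positive = 5, negative = 9.
Step 3: Under H0: P(positive) = 0.5, so the number of positives S ~ Bin(14, 0.5).
Step 4: Two-sided exact p-value = sum of Bin(14,0.5) probabilities at or below the observed probability = 0.423950.
Step 5: alpha = 0.05. fail to reject H0.

n_eff = 14, pos = 5, neg = 9, p = 0.423950, fail to reject H0.


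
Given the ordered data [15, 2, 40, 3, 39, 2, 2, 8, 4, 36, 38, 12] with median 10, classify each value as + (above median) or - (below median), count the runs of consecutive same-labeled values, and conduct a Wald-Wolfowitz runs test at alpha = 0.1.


Step 1: Compute median = 10; label A = above, B = below.
Labels in order: ABABABBBBAAA  (n_A = 6, n_B = 6)
Step 2: Count runs R = 7.
Step 3: Under H0 (random ordering), E[R] = 2*n_A*n_B/(n_A+n_B) + 1 = 2*6*6/12 + 1 = 7.0000.
        Var[R] = 2*n_A*n_B*(2*n_A*n_B - n_A - n_B) / ((n_A+n_B)^2 * (n_A+n_B-1)) = 4320/1584 = 2.7273.
        SD[R] = 1.6514.
Step 4: R = E[R], so z = 0 with no continuity correction.
Step 5: Two-sided p-value via normal approximation = 2*(1 - Phi(|z|)) = 1.000000.
Step 6: alpha = 0.1. fail to reject H0.

R = 7, z = 0.0000, p = 1.000000, fail to reject H0.


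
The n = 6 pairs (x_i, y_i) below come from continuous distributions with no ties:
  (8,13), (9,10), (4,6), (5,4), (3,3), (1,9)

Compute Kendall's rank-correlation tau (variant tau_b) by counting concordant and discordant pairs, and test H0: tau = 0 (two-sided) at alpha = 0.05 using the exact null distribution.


Step 1: Enumerate the 15 unordered pairs (i,j) with i<j and classify each by sign(x_j-x_i) * sign(y_j-y_i).
  (1,2):dx=+1,dy=-3->D; (1,3):dx=-4,dy=-7->C; (1,4):dx=-3,dy=-9->C; (1,5):dx=-5,dy=-10->C
  (1,6):dx=-7,dy=-4->C; (2,3):dx=-5,dy=-4->C; (2,4):dx=-4,dy=-6->C; (2,5):dx=-6,dy=-7->C
  (2,6):dx=-8,dy=-1->C; (3,4):dx=+1,dy=-2->D; (3,5):dx=-1,dy=-3->C; (3,6):dx=-3,dy=+3->D
  (4,5):dx=-2,dy=-1->C; (4,6):dx=-4,dy=+5->D; (5,6):dx=-2,dy=+6->D
Step 2: C = 10, D = 5, total pairs = 15.
Step 3: tau = (C - D)/(n(n-1)/2) = (10 - 5)/15 = 0.333333.
Step 4: Exact two-sided p-value (enumerate n! = 720 permutations of y under H0): p = 0.469444.
Step 5: alpha = 0.05. fail to reject H0.

tau_b = 0.3333 (C=10, D=5), p = 0.469444, fail to reject H0.


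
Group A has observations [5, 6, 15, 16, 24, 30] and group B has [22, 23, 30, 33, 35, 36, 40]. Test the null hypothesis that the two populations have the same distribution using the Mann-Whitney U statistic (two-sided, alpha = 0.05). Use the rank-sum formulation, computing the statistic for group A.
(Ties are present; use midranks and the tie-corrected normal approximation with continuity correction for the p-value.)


Step 1: Combine and sort all 13 observations; assign midranks.
sorted (value, group): (5,X), (6,X), (15,X), (16,X), (22,Y), (23,Y), (24,X), (30,X), (30,Y), (33,Y), (35,Y), (36,Y), (40,Y)
ranks: 5->1, 6->2, 15->3, 16->4, 22->5, 23->6, 24->7, 30->8.5, 30->8.5, 33->10, 35->11, 36->12, 40->13
Step 2: Rank sum for X: R1 = 1 + 2 + 3 + 4 + 7 + 8.5 = 25.5.
Step 3: U_X = R1 - n1(n1+1)/2 = 25.5 - 6*7/2 = 25.5 - 21 = 4.5.
       U_Y = n1*n2 - U_X = 42 - 4.5 = 37.5.
Step 4: Ties are present, so use the tie-corrected normal approximation (with continuity correction) for the p-value.
Step 5: p-value = 0.022087; compare to alpha = 0.05. reject H0.

U_X = 4.5, p = 0.022087, reject H0 at alpha = 0.05.


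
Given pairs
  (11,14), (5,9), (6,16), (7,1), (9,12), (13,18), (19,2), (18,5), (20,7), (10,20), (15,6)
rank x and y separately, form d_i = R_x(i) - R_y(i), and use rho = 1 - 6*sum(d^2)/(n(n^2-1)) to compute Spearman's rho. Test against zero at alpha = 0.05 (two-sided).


Step 1: Rank x and y separately (midranks; no ties here).
rank(x): 11->6, 5->1, 6->2, 7->3, 9->4, 13->7, 19->10, 18->9, 20->11, 10->5, 15->8
rank(y): 14->8, 9->6, 16->9, 1->1, 12->7, 18->10, 2->2, 5->3, 7->5, 20->11, 6->4
Step 2: d_i = R_x(i) - R_y(i); compute d_i^2.
  (6-8)^2=4, (1-6)^2=25, (2-9)^2=49, (3-1)^2=4, (4-7)^2=9, (7-10)^2=9, (10-2)^2=64, (9-3)^2=36, (11-5)^2=36, (5-11)^2=36, (8-4)^2=16
sum(d^2) = 288.
Step 3: rho = 1 - 6*288 / (11*(11^2 - 1)) = 1 - 1728/1320 = -0.309091.
Step 4: Under H0, t = rho * sqrt((n-2)/(1-rho^2)) = -0.9750 ~ t(9).
Step 5: Two-sided p-value from the t-distribution with 9 df = 0.355028.
Step 6: alpha = 0.05. fail to reject H0.

rho = -0.3091, p = 0.355028, fail to reject H0 at alpha = 0.05.


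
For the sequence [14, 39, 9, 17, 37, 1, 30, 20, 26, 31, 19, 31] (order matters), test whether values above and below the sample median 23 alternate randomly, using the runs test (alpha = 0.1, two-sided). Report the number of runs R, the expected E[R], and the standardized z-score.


Step 1: Compute median = 23; label A = above, B = below.
Labels in order: BABBABABAABA  (n_A = 6, n_B = 6)
Step 2: Count runs R = 10.
Step 3: Under H0 (random ordering), E[R] = 2*n_A*n_B/(n_A+n_B) + 1 = 2*6*6/12 + 1 = 7.0000.
        Var[R] = 2*n_A*n_B*(2*n_A*n_B - n_A - n_B) / ((n_A+n_B)^2 * (n_A+n_B-1)) = 4320/1584 = 2.7273.
        SD[R] = 1.6514.
Step 4: Continuity-corrected z = (R - 0.5 - E[R]) / SD[R] = (10 - 0.5 - 7.0000) / 1.6514 = 1.5138.
Step 5: Two-sided p-value via normal approximation = 2*(1 - Phi(|z|)) = 0.130070.
Step 6: alpha = 0.1. fail to reject H0.

R = 10, z = 1.5138, p = 0.130070, fail to reject H0.


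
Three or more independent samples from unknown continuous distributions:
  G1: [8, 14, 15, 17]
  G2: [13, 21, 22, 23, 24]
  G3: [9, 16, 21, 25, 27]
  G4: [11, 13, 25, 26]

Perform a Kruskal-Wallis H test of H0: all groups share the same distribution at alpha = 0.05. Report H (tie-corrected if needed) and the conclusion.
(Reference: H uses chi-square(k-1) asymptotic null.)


Step 1: Combine all N = 18 observations and assign midranks.
sorted (value, group, rank): (8,G1,1), (9,G3,2), (11,G4,3), (13,G2,4.5), (13,G4,4.5), (14,G1,6), (15,G1,7), (16,G3,8), (17,G1,9), (21,G2,10.5), (21,G3,10.5), (22,G2,12), (23,G2,13), (24,G2,14), (25,G3,15.5), (25,G4,15.5), (26,G4,17), (27,G3,18)
Step 2: Sum ranks within each group.
R_1 = 23 (n_1 = 4)
R_2 = 54 (n_2 = 5)
R_3 = 54 (n_3 = 5)
R_4 = 40 (n_4 = 4)
Step 3: H = 12/(N(N+1)) * sum(R_i^2/n_i) - 3(N+1)
     = 12/(18*19) * (23^2/4 + 54^2/5 + 54^2/5 + 40^2/4) - 3*19
     = 0.035088 * 1698.65 - 57
     = 2.601754.
Step 4: Ties present; correction factor C = 1 - 18/(18^3 - 18) = 0.996904. Corrected H = 2.601754 / 0.996904 = 2.609834.
Step 5: Under H0, H ~ chi^2(3); p-value = 0.455768.
Step 6: alpha = 0.05. fail to reject H0.

H = 2.6098, df = 3, p = 0.455768, fail to reject H0.


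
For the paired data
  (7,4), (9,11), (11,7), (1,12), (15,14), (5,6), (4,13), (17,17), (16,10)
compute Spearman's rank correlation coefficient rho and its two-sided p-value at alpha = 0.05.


Step 1: Rank x and y separately (midranks; no ties here).
rank(x): 7->4, 9->5, 11->6, 1->1, 15->7, 5->3, 4->2, 17->9, 16->8
rank(y): 4->1, 11->5, 7->3, 12->6, 14->8, 6->2, 13->7, 17->9, 10->4
Step 2: d_i = R_x(i) - R_y(i); compute d_i^2.
  (4-1)^2=9, (5-5)^2=0, (6-3)^2=9, (1-6)^2=25, (7-8)^2=1, (3-2)^2=1, (2-7)^2=25, (9-9)^2=0, (8-4)^2=16
sum(d^2) = 86.
Step 3: rho = 1 - 6*86 / (9*(9^2 - 1)) = 1 - 516/720 = 0.283333.
Step 4: Under H0, t = rho * sqrt((n-2)/(1-rho^2)) = 0.7817 ~ t(7).
Step 5: Two-sided p-value from the t-distribution with 7 df = 0.460030.
Step 6: alpha = 0.05. fail to reject H0.

rho = 0.2833, p = 0.460030, fail to reject H0 at alpha = 0.05.


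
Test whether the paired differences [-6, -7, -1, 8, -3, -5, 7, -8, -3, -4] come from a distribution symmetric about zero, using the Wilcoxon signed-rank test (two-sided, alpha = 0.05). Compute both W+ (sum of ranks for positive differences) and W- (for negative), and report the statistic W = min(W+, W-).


Step 1: Drop any zero differences (none here) and take |d_i|.
|d| = [6, 7, 1, 8, 3, 5, 7, 8, 3, 4]
Step 2: Midrank |d_i| (ties get averaged ranks).
ranks: |6|->6, |7|->7.5, |1|->1, |8|->9.5, |3|->2.5, |5|->5, |7|->7.5, |8|->9.5, |3|->2.5, |4|->4
Step 3: Attach original signs; sum ranks with positive sign and with negative sign.
W+ = 9.5 + 7.5 = 17
W- = 6 + 7.5 + 1 + 2.5 + 5 + 9.5 + 2.5 + 4 = 38
(Check: W+ + W- = 55 should equal n(n+1)/2 = 55.)
Step 4: Test statistic W = min(W+, W-) = 17.
Step 5: Ties in |d|, so use the tie-corrected normal approximation.
        E[W] = n(n+1)/4 = 10*11/4 = 27.5.
        Tie groups: |d|=3 (t=2), |d|=7 (t=2), |d|=8 (t=2); sum(t^3 - t) = 18.
        Var[W] = n(n+1)(2n+1)/24 - sum(t^3-t)/48 = 2310/24 - 18/48 = 95.875.
        z = (W - E[W]) / sqrt(Var[W]) = (17 - 27.5) / 9.7916 = -1.0724.
        Two-sided p = 2*Phi(z) = 0.283563.
Step 6: alpha = 0.05. fail to reject H0.

W+ = 17, W- = 38, W = min = 17, p = 0.283563, fail to reject H0.


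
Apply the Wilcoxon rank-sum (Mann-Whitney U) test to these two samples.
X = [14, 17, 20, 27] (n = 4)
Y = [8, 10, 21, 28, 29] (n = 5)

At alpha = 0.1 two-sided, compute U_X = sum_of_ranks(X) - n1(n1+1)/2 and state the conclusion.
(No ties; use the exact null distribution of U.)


Step 1: Combine and sort all 9 observations; assign midranks.
sorted (value, group): (8,Y), (10,Y), (14,X), (17,X), (20,X), (21,Y), (27,X), (28,Y), (29,Y)
ranks: 8->1, 10->2, 14->3, 17->4, 20->5, 21->6, 27->7, 28->8, 29->9
Step 2: Rank sum for X: R1 = 3 + 4 + 5 + 7 = 19.
Step 3: U_X = R1 - n1(n1+1)/2 = 19 - 4*5/2 = 19 - 10 = 9.
       U_Y = n1*n2 - U_X = 20 - 9 = 11.
Step 4: No ties, so the exact null distribution of U (based on enumerating the C(9,4) = 126 equally likely rank assignments) gives the two-sided p-value.
Step 5: p-value = 0.904762; compare to alpha = 0.1. fail to reject H0.

U_X = 9, p = 0.904762, fail to reject H0 at alpha = 0.1.


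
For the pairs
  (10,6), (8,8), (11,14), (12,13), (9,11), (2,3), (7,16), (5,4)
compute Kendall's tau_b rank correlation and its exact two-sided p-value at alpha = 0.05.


Step 1: Enumerate the 28 unordered pairs (i,j) with i<j and classify each by sign(x_j-x_i) * sign(y_j-y_i).
  (1,2):dx=-2,dy=+2->D; (1,3):dx=+1,dy=+8->C; (1,4):dx=+2,dy=+7->C; (1,5):dx=-1,dy=+5->D
  (1,6):dx=-8,dy=-3->C; (1,7):dx=-3,dy=+10->D; (1,8):dx=-5,dy=-2->C; (2,3):dx=+3,dy=+6->C
  (2,4):dx=+4,dy=+5->C; (2,5):dx=+1,dy=+3->C; (2,6):dx=-6,dy=-5->C; (2,7):dx=-1,dy=+8->D
  (2,8):dx=-3,dy=-4->C; (3,4):dx=+1,dy=-1->D; (3,5):dx=-2,dy=-3->C; (3,6):dx=-9,dy=-11->C
  (3,7):dx=-4,dy=+2->D; (3,8):dx=-6,dy=-10->C; (4,5):dx=-3,dy=-2->C; (4,6):dx=-10,dy=-10->C
  (4,7):dx=-5,dy=+3->D; (4,8):dx=-7,dy=-9->C; (5,6):dx=-7,dy=-8->C; (5,7):dx=-2,dy=+5->D
  (5,8):dx=-4,dy=-7->C; (6,7):dx=+5,dy=+13->C; (6,8):dx=+3,dy=+1->C; (7,8):dx=-2,dy=-12->C
Step 2: C = 20, D = 8, total pairs = 28.
Step 3: tau = (C - D)/(n(n-1)/2) = (20 - 8)/28 = 0.428571.
Step 4: Exact two-sided p-value (enumerate n! = 40320 permutations of y under H0): p = 0.178869.
Step 5: alpha = 0.05. fail to reject H0.

tau_b = 0.4286 (C=20, D=8), p = 0.178869, fail to reject H0.


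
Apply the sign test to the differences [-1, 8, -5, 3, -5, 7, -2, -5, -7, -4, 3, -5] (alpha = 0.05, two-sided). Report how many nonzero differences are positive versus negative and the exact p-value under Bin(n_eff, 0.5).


Step 1: Discard zero differences. Original n = 12; n_eff = number of nonzero differences = 12.
Nonzero differences (with sign): -1, +8, -5, +3, -5, +7, -2, -5, -7, -4, +3, -5
Step 2: Count signs: positive = 4, negative = 8.
Step 3: Under H0: P(positive) = 0.5, so the number of positives S ~ Bin(12, 0.5).
Step 4: Two-sided exact p-value = sum of Bin(12,0.5) probabilities at or below the observed probability = 0.387695.
Step 5: alpha = 0.05. fail to reject H0.

n_eff = 12, pos = 4, neg = 8, p = 0.387695, fail to reject H0.


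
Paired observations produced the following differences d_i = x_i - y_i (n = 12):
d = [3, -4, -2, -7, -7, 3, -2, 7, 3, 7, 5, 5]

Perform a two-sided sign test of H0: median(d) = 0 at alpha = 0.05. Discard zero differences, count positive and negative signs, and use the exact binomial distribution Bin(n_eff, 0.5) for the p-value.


Step 1: Discard zero differences. Original n = 12; n_eff = number of nonzero differences = 12.
Nonzero differences (with sign): +3, -4, -2, -7, -7, +3, -2, +7, +3, +7, +5, +5
Step 2: Count signs: positive = 7, negative = 5.
Step 3: Under H0: P(positive) = 0.5, so the number of positives S ~ Bin(12, 0.5).
Step 4: Two-sided exact p-value = sum of Bin(12,0.5) probabilities at or below the observed probability = 0.774414.
Step 5: alpha = 0.05. fail to reject H0.

n_eff = 12, pos = 7, neg = 5, p = 0.774414, fail to reject H0.


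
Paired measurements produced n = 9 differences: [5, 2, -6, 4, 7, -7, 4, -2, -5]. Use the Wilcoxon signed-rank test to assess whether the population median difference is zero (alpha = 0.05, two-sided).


Step 1: Drop any zero differences (none here) and take |d_i|.
|d| = [5, 2, 6, 4, 7, 7, 4, 2, 5]
Step 2: Midrank |d_i| (ties get averaged ranks).
ranks: |5|->5.5, |2|->1.5, |6|->7, |4|->3.5, |7|->8.5, |7|->8.5, |4|->3.5, |2|->1.5, |5|->5.5
Step 3: Attach original signs; sum ranks with positive sign and with negative sign.
W+ = 5.5 + 1.5 + 3.5 + 8.5 + 3.5 = 22.5
W- = 7 + 8.5 + 1.5 + 5.5 = 22.5
(Check: W+ + W- = 45 should equal n(n+1)/2 = 45.)
Step 4: Test statistic W = min(W+, W-) = 22.5.
Step 5: Ties in |d|, so use the tie-corrected normal approximation.
        E[W] = n(n+1)/4 = 9*10/4 = 22.5.
        Tie groups: |d|=2 (t=2), |d|=4 (t=2), |d|=5 (t=2), |d|=7 (t=2); sum(t^3 - t) = 24.
        Var[W] = n(n+1)(2n+1)/24 - sum(t^3-t)/48 = 1710/24 - 24/48 = 70.75.
        z = (W - E[W]) / sqrt(Var[W]) = (22.5 - 22.5) / 8.4113 = 0.0000.
        Two-sided p = 2*Phi(z) = 1.000000.
Step 6: alpha = 0.05. fail to reject H0.

W+ = 22.5, W- = 22.5, W = min = 22.5, p = 1.000000, fail to reject H0.


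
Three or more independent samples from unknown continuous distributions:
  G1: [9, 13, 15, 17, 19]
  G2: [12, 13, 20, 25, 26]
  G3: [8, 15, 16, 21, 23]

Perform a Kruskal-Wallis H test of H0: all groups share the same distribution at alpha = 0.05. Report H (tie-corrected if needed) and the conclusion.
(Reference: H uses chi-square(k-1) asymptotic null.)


Step 1: Combine all N = 15 observations and assign midranks.
sorted (value, group, rank): (8,G3,1), (9,G1,2), (12,G2,3), (13,G1,4.5), (13,G2,4.5), (15,G1,6.5), (15,G3,6.5), (16,G3,8), (17,G1,9), (19,G1,10), (20,G2,11), (21,G3,12), (23,G3,13), (25,G2,14), (26,G2,15)
Step 2: Sum ranks within each group.
R_1 = 32 (n_1 = 5)
R_2 = 47.5 (n_2 = 5)
R_3 = 40.5 (n_3 = 5)
Step 3: H = 12/(N(N+1)) * sum(R_i^2/n_i) - 3(N+1)
     = 12/(15*16) * (32^2/5 + 47.5^2/5 + 40.5^2/5) - 3*16
     = 0.050000 * 984.1 - 48
     = 1.205000.
Step 4: Ties present; correction factor C = 1 - 12/(15^3 - 15) = 0.996429. Corrected H = 1.205000 / 0.996429 = 1.209319.
Step 5: Under H0, H ~ chi^2(2); p-value = 0.546260.
Step 6: alpha = 0.05. fail to reject H0.

H = 1.2093, df = 2, p = 0.546260, fail to reject H0.
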